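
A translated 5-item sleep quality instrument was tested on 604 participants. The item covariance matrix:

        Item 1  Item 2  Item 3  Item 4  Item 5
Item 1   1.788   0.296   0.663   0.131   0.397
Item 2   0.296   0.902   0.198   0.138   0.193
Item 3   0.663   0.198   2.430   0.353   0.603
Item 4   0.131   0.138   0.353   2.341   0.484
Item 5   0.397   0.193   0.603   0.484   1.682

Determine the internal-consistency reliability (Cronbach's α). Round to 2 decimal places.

Cronbach's α = 0.54

Σσ²ᵢ = 1.788 + 0.902 + 2.430 + 2.341 + 1.682 = 9.143
Sum of the distinct covariances = 3.456
total variance = 9.143 + 2 × 3.456 = 16.055
α = (k/(k−1))·(1 − Σσ²ᵢ/total variance) = (5/4)·(1 − 9.143/16.055) = 0.54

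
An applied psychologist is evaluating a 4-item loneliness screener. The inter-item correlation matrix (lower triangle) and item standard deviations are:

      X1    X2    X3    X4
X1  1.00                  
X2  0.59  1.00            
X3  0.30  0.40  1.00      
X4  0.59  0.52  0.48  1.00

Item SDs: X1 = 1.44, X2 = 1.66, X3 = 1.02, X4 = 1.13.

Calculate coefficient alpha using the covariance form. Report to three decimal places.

Σσ²ᵢ = 1.44² + 1.66² + 1.02² + 1.13² = 7.1465
Covariances σ_ij = r_ij · s_i · s_j:
  σ(X1,X2) = 0.59 × 1.44 × 1.66 = 1.4103
  σ(X1,X3) = 0.30 × 1.44 × 1.02 = 0.4406
  σ(X1,X4) = 0.59 × 1.44 × 1.13 = 0.9600
  σ(X2,X3) = 0.40 × 1.66 × 1.02 = 0.6773
  σ(X2,X4) = 0.52 × 1.66 × 1.13 = 0.9754
  σ(X3,X4) = 0.48 × 1.02 × 1.13 = 0.5532
σ²_T = Σσ²ᵢ + 2·Σσ_ij = 7.1465 + 2 × 5.0168 = 17.1801
α = (4/3)·(1 − 7.1465/17.1801) = 0.779

α = 0.779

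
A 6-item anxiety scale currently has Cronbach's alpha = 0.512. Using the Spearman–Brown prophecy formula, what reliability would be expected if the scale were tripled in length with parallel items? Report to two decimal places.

Length factor m = 3
α' = m·α / (1 + (m−1)·α)
   = 3 × 0.512 / (1 + (3 − 1) × 0.512)
   = 1.5360 / 2.0240 = 0.76

predicted reliability = 0.76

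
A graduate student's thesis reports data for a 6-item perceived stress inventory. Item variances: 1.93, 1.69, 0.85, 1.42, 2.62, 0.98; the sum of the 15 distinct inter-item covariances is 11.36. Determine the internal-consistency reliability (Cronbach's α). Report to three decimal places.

Σσ²ᵢ = 1.93 + 1.69 + 0.85 + 1.42 + 2.62 + 0.98 = 9.49
Sum of distinct covariances = 11.36
total variance = Σσ²ᵢ + 2·Σcov = 9.49 + 2 × 11.36 = 32.21
α = (6/5)·(1 − 9.49/32.21) = 0.846

α = 0.846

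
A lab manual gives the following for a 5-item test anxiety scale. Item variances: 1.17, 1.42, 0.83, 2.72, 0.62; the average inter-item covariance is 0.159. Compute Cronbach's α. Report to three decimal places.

sum of item variances = 1.17 + 1.42 + 0.83 + 2.72 + 0.62 = 6.76
Sum of the 10 distinct covariances = 10 × 0.159 = 1.590
σ²_T = sum of item variances + 2·Σcov = 6.76 + 2 × 1.590 = 9.940
α = (5/4)·(1 − 6.76/9.940) = 0.400

Cronbach's α = 0.400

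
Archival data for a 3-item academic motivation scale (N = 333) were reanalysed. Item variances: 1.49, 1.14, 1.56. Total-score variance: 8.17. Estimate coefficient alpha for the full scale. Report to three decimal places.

Σσᵢ² = 1.49 + 1.14 + 1.56 = 4.19
α = (k/(k−1))·(1 − Σσᵢ²/Var(T)) = (3/2)·(1 − 4.19/8.17) = 0.731

coefficient alpha = 0.731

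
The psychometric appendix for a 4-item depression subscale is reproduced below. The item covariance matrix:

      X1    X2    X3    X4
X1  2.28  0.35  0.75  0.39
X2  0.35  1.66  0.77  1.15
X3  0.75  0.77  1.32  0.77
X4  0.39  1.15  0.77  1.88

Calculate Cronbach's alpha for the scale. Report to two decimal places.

α = 0.72

sum of item variances = 2.28 + 1.66 + 1.32 + 1.88 = 7.14
Σ_{i<j} σ_ij = 4.18
total variance = 7.14 + 2 × 4.18 = 15.50
α = (k/(k−1))·(1 − sum of item variances/total variance) = (4/3)·(1 − 7.14/15.50) = 0.72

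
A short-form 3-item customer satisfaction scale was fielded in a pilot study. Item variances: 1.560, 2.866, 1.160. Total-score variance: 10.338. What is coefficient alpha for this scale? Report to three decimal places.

α = 0.689

sum of item variances = 1.560 + 2.866 + 1.160 = 5.586
α = (k/(k−1))·(1 − sum of item variances/σ²_total) = (3/2)·(1 − 5.586/10.338) = 0.689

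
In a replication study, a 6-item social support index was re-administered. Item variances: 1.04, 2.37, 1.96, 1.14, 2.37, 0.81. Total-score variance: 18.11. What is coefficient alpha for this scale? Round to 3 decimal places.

ΣVar(i) = 1.04 + 2.37 + 1.96 + 1.14 + 2.37 + 0.81 = 9.69
α = (k/(k−1))·(1 − ΣVar(i)/σ²_total) = (6/5)·(1 − 9.69/18.11) = 0.558

coefficient alpha = 0.558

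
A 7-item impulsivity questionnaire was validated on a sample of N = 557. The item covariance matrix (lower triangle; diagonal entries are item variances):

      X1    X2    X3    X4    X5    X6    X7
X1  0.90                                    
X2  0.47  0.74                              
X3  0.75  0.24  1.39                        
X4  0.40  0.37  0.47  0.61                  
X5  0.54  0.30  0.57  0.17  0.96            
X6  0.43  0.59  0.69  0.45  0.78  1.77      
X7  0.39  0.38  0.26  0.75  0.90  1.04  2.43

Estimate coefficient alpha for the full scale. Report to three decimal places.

coefficient alpha = 0.832

Σσᵢ² = 0.90 + 0.74 + 1.39 + 0.61 + 0.96 + 1.77 + 2.43 = 8.80
Σ_{i<j} σ_ij = 10.94
σ²_T = 8.80 + 2 × 10.94 = 30.68
α = (k/(k−1))·(1 − Σσᵢ²/σ²_T) = (7/6)·(1 − 8.80/30.68) = 0.832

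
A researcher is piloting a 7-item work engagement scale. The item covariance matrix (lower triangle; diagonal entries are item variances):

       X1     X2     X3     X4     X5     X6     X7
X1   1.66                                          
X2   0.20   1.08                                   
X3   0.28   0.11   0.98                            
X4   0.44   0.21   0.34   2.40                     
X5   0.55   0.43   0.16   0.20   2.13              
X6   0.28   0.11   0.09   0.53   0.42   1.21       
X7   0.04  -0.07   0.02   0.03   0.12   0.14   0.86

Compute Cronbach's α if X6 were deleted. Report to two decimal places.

Remaining items: X1, X2, X3, X4, X5, X7 (k = 6).
sum of item variances = 1.66 + 1.08 + 0.98 + 2.40 + 2.13 + 0.86 = 9.11
σ²_total = 9.11 + 2 × 3.06 = 15.23
α (item deleted) = (6/5)·(1 − 9.11/15.23) = 0.48

α = 0.48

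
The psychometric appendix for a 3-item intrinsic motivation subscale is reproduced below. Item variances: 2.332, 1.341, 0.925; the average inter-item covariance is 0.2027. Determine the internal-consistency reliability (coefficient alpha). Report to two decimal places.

sum of item variances = 2.332 + 1.341 + 0.925 = 4.598
Sum of the 3 distinct covariances = 3 × 0.2027 = 0.6081
σ²_T = sum of item variances + 2·Σcov = 4.598 + 2 × 0.6081 = 5.8142
α = (3/2)·(1 − 4.598/5.8142) = 0.31

α = 0.31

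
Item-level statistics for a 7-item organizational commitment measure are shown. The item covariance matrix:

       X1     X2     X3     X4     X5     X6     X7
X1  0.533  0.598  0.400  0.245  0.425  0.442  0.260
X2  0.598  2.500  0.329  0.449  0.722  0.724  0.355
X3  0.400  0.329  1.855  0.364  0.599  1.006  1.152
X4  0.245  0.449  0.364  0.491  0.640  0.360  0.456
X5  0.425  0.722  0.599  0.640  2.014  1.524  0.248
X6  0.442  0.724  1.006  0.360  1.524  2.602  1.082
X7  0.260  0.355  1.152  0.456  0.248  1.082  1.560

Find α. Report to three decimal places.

ΣVar(i) = 0.533 + 2.500 + 1.855 + 0.491 + 2.014 + 2.602 + 1.560 = 11.555
Sum of the distinct covariances = 12.380
Var(T) = 11.555 + 2 × 12.380 = 36.315
α = (k/(k−1))·(1 − ΣVar(i)/Var(T)) = (7/6)·(1 − 11.555/36.315) = 0.795

α = 0.795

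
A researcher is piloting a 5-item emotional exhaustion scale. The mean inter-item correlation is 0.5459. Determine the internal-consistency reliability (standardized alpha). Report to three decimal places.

α = 0.857

Standardized α = k·r̄ / (1 + (k−1)·r̄) = 5 × 0.5459 / (1 + 4 × 0.5459)
  = 2.7295 / 3.1836 = 0.857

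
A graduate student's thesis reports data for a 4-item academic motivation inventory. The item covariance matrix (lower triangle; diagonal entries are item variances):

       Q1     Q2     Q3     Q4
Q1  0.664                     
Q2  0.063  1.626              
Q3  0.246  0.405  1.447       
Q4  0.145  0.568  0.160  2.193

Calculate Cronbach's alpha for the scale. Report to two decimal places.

α = 0.46

Σσᵢ² = 0.664 + 1.626 + 1.447 + 2.193 = 5.930
Sum of the distinct covariances = 1.587
total variance = 5.930 + 2 × 1.587 = 9.104
α = (k/(k−1))·(1 − Σσᵢ²/total variance) = (4/3)·(1 − 5.930/9.104) = 0.46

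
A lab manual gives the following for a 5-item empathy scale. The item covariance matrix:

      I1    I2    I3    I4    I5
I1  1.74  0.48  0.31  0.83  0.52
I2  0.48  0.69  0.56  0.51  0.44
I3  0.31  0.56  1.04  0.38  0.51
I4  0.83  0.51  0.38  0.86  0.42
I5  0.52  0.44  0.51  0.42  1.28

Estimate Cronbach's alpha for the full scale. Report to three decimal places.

Cronbach's alpha = 0.798

Σσᵢ² = 1.74 + 0.69 + 1.04 + 0.86 + 1.28 = 5.61
Σ_{i<j} σ_ij = 4.96
σ²_total = 5.61 + 2 × 4.96 = 15.53
α = (k/(k−1))·(1 − Σσᵢ²/σ²_total) = (5/4)·(1 − 5.61/15.53) = 0.798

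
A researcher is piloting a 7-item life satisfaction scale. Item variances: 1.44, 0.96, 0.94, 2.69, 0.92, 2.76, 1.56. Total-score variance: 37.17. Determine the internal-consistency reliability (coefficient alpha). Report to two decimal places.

sum of item variances = 1.44 + 0.96 + 0.94 + 2.69 + 0.92 + 2.76 + 1.56 = 11.27
α = (k/(k−1))·(1 − sum of item variances/σ²_T) = (7/6)·(1 − 11.27/37.17) = 0.81

α = 0.81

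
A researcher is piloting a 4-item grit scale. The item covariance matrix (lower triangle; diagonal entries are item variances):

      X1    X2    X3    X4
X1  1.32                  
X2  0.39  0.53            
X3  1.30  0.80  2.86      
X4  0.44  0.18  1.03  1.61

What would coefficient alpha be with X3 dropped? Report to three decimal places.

Remaining items: X1, X2, X4 (k = 3).
Σσ²ᵢ = 1.32 + 0.53 + 1.61 = 3.46
σ²_total = 3.46 + 2 × 1.01 = 5.48
α (item deleted) = (3/2)·(1 − 3.46/5.48) = 0.553

α = 0.553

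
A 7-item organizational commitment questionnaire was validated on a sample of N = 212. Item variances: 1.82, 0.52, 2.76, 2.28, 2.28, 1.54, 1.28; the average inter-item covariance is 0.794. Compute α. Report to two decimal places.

ΣVar(i) = 1.82 + 0.52 + 2.76 + 2.28 + 2.28 + 1.54 + 1.28 = 12.48
Sum of the 21 distinct covariances = 21 × 0.794 = 16.674
total variance = ΣVar(i) + 2·Σcov = 12.48 + 2 × 16.674 = 45.828
α = (7/6)·(1 − 12.48/45.828) = 0.85

α = 0.85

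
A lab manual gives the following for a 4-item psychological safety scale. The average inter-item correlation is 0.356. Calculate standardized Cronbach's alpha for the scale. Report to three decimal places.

Standardized α = k·r̄ / (1 + (k−1)·r̄) = 4 × 0.356 / (1 + 3 × 0.356)
  = 1.4240 / 2.0680 = 0.689

α = 0.689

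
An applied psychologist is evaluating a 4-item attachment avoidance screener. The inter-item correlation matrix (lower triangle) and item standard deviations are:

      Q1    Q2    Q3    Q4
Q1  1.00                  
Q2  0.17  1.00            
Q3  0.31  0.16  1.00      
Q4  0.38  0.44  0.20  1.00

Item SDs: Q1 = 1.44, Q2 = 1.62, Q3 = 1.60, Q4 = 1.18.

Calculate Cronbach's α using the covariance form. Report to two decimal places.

Σσ²ᵢ = 1.44² + 1.62² + 1.60² + 1.18² = 8.6504
Covariances σ_ij = r_ij · s_i · s_j:
  σ(Q1,Q2) = 0.17 × 1.44 × 1.62 = 0.3966
  σ(Q1,Q3) = 0.31 × 1.44 × 1.60 = 0.7142
  σ(Q1,Q4) = 0.38 × 1.44 × 1.18 = 0.6457
  σ(Q2,Q3) = 0.16 × 1.62 × 1.60 = 0.4147
  σ(Q2,Q4) = 0.44 × 1.62 × 1.18 = 0.8411
  σ(Q3,Q4) = 0.20 × 1.60 × 1.18 = 0.3776
σ²_T = Σσ²ᵢ + 2·Σσ_ij = 8.6504 + 2 × 3.3899 = 15.4302
α = (4/3)·(1 − 8.6504/15.4302) = 0.59

α = 0.59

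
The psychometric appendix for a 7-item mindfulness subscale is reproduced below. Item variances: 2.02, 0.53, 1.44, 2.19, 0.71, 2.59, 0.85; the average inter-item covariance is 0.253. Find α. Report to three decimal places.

α = 0.592

Σσᵢ² = 2.02 + 0.53 + 1.44 + 2.19 + 0.71 + 2.59 + 0.85 = 10.33
Sum of the 21 distinct covariances = 21 × 0.253 = 5.313
total variance = Σσᵢ² + 2·Σcov = 10.33 + 2 × 5.313 = 20.956
α = (7/6)·(1 − 10.33/20.956) = 0.592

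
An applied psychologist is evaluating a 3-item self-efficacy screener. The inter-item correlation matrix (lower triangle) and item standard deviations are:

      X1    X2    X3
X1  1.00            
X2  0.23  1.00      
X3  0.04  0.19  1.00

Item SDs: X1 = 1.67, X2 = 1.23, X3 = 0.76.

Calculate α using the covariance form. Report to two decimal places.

α = 0.33

Σσ²ᵢ = 1.67² + 1.23² + 0.76² = 4.8794
Covariances σ_ij = r_ij · s_i · s_j:
  σ(X1,X2) = 0.23 × 1.67 × 1.23 = 0.4724
  σ(X1,X3) = 0.04 × 1.67 × 0.76 = 0.0508
  σ(X2,X3) = 0.19 × 1.23 × 0.76 = 0.1776
σ²_T = Σσ²ᵢ + 2·Σσ_ij = 4.8794 + 2 × 0.7008 = 6.2810
α = (3/2)·(1 − 4.8794/6.2810) = 0.33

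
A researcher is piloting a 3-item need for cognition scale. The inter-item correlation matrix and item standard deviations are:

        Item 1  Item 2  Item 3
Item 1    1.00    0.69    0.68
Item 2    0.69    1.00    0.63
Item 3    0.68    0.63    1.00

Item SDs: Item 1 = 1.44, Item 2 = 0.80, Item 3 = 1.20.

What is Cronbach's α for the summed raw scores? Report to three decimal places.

α = 0.830

Σσ²ᵢ = 1.44² + 0.80² + 1.20² = 4.1536
Covariances σ_ij = r_ij · s_i · s_j:
  σ(Item 1,Item 2) = 0.69 × 1.44 × 0.80 = 0.7949
  σ(Item 1,Item 3) = 0.68 × 1.44 × 1.20 = 1.1750
  σ(Item 2,Item 3) = 0.63 × 0.80 × 1.20 = 0.6048
σ²_T = Σσ²ᵢ + 2·Σσ_ij = 4.1536 + 2 × 2.5747 = 9.3030
α = (3/2)·(1 − 4.1536/9.3030) = 0.830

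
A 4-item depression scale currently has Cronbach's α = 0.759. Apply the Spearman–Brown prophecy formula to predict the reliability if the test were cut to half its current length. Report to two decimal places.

predicted reliability = 0.61

Length factor m = 1/2
α' = m·α / (1 − (1−m)·α)
   = 1/2 × 0.759 / (1 − (1 − 1/2) × 0.759)
   = 0.3795 / 0.6205 = 0.61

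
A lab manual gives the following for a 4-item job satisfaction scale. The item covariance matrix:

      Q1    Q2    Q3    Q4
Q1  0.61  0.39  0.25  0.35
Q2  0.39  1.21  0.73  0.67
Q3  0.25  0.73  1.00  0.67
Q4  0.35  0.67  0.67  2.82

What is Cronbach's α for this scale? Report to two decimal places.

Cronbach's α = 0.69

Σσᵢ² = 0.61 + 1.21 + 1.00 + 2.82 = 5.64
Sum of off-diagonal covariances = 3.06
σ²_T = 5.64 + 2 × 3.06 = 11.76
α = (k/(k−1))·(1 − Σσᵢ²/σ²_T) = (4/3)·(1 − 5.64/11.76) = 0.69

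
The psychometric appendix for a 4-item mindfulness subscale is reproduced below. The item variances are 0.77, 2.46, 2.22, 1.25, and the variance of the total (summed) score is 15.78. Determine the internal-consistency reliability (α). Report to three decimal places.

α = 0.767

sum of item variances = 0.77 + 2.46 + 2.22 + 1.25 = 6.70
α = (k/(k−1))·(1 − sum of item variances/σ²_total) = (4/3)·(1 − 6.70/15.78) = 0.767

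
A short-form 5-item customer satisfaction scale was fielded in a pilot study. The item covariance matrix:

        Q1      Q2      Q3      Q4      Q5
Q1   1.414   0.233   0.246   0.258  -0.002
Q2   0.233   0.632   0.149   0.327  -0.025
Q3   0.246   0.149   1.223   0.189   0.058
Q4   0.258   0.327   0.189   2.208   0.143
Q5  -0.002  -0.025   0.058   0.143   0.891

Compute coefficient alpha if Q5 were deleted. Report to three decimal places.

coefficient alpha = 0.451

Remaining items: Q1, Q2, Q3, Q4 (k = 4).
Σσᵢ² = 1.414 + 0.632 + 1.223 + 2.208 = 5.477
Var(T) = 5.477 + 2 × 1.402 = 8.281
α (item deleted) = (4/3)·(1 − 5.477/8.281) = 0.451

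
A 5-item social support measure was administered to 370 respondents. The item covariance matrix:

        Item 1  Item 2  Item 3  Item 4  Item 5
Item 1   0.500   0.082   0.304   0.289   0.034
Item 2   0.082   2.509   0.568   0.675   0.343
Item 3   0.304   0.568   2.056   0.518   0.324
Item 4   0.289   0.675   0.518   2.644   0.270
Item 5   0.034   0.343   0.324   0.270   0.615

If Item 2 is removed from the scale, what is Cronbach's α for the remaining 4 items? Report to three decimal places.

Remaining items: Item 1, Item 3, Item 4, Item 5 (k = 4).
ΣVar(i) = 0.500 + 2.056 + 2.644 + 0.615 = 5.815
Var(T) = 5.815 + 2 × 1.739 = 9.293
α (item deleted) = (4/3)·(1 − 5.815/9.293) = 0.499

α = 0.499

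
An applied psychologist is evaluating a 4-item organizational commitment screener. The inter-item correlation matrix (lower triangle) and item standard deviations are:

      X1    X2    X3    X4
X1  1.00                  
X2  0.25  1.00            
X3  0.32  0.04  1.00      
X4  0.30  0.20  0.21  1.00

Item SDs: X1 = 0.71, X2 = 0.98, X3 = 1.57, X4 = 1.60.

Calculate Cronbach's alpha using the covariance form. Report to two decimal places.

α = 0.47

Σσ²ᵢ = 0.71² + 0.98² + 1.57² + 1.60² = 6.4894
Covariances σ_ij = r_ij · s_i · s_j:
  σ(X1,X2) = 0.25 × 0.71 × 0.98 = 0.1739
  σ(X1,X3) = 0.32 × 0.71 × 1.57 = 0.3567
  σ(X1,X4) = 0.30 × 0.71 × 1.60 = 0.3408
  σ(X2,X3) = 0.04 × 0.98 × 1.57 = 0.0615
  σ(X2,X4) = 0.20 × 0.98 × 1.60 = 0.3136
  σ(X3,X4) = 0.21 × 1.57 × 1.60 = 0.5275
σ²_T = Σσ²ᵢ + 2·Σσ_ij = 6.4894 + 2 × 1.7740 = 10.0374
α = (4/3)·(1 − 6.4894/10.0374) = 0.47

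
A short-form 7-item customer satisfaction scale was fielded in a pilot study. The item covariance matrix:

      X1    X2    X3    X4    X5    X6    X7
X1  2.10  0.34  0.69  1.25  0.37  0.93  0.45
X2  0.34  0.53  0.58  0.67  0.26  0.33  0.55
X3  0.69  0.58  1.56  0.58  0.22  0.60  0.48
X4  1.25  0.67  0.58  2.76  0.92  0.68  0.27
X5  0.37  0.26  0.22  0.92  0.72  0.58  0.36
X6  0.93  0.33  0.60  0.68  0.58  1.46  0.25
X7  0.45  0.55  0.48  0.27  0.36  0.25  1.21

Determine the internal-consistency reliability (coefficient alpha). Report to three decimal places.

α = 0.802

Σσ²ᵢ = 2.10 + 0.53 + 1.56 + 2.76 + 0.72 + 1.46 + 1.21 = 10.34
Sum of off-diagonal covariances = 11.36
σ²_T = 10.34 + 2 × 11.36 = 33.06
α = (k/(k−1))·(1 − Σσ²ᵢ/σ²_T) = (7/6)·(1 − 10.34/33.06) = 0.802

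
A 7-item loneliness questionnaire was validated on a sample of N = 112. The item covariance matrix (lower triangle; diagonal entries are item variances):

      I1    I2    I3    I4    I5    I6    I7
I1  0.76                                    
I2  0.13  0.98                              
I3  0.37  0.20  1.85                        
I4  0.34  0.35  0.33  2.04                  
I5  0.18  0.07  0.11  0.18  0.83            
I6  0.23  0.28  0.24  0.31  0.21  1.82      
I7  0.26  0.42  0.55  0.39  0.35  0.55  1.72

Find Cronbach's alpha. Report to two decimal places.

Σσᵢ² = 0.76 + 0.98 + 1.85 + 2.04 + 0.83 + 1.82 + 1.72 = 10.00
Σ_{i<j} σ_ij = 6.05
σ²_total = 10.00 + 2 × 6.05 = 22.10
α = (k/(k−1))·(1 − Σσᵢ²/σ²_total) = (7/6)·(1 − 10.00/22.10) = 0.64

Cronbach's alpha = 0.64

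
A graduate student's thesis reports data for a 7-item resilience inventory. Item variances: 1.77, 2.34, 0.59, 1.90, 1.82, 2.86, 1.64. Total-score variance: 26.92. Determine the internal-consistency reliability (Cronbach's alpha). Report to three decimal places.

Σσ²ᵢ = 1.77 + 2.34 + 0.59 + 1.90 + 1.82 + 2.86 + 1.64 = 12.92
α = (k/(k−1))·(1 − Σσ²ᵢ/Var(T)) = (7/6)·(1 − 12.92/26.92) = 0.607

Cronbach's alpha = 0.607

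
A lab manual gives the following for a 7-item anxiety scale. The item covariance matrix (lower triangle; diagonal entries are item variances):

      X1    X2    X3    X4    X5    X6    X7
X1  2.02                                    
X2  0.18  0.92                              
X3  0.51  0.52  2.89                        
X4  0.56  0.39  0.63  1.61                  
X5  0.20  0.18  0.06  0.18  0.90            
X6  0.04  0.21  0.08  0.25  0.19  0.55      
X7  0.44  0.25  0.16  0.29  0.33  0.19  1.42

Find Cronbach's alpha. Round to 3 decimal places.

α = 0.620

sum of item variances = 2.02 + 0.92 + 2.89 + 1.61 + 0.90 + 0.55 + 1.42 = 10.31
Sum of off-diagonal covariances = 5.84
total variance = 10.31 + 2 × 5.84 = 21.99
α = (k/(k−1))·(1 − sum of item variances/total variance) = (7/6)·(1 − 10.31/21.99) = 0.620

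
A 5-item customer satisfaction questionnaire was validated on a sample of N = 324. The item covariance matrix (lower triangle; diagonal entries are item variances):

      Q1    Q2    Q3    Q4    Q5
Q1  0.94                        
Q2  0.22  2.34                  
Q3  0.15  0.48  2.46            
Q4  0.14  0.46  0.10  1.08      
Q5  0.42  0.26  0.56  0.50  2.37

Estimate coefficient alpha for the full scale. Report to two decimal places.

α = 0.52

sum of item variances = 0.94 + 2.34 + 2.46 + 1.08 + 2.37 = 9.19
Sum of off-diagonal covariances = 3.29
σ²_T = 9.19 + 2 × 3.29 = 15.77
α = (k/(k−1))·(1 − sum of item variances/σ²_T) = (5/4)·(1 − 9.19/15.77) = 0.52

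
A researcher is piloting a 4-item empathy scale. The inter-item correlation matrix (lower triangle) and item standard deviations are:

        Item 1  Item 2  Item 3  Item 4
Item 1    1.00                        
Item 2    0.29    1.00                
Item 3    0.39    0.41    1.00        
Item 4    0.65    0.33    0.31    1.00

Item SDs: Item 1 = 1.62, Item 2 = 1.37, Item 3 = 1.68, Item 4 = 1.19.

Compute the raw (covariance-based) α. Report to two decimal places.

α = 0.72

Σσ²ᵢ = 1.62² + 1.37² + 1.68² + 1.19² = 8.7398
Covariances σ_ij = r_ij · s_i · s_j:
  σ(Item 1,Item 2) = 0.29 × 1.62 × 1.37 = 0.6436
  σ(Item 1,Item 3) = 0.39 × 1.62 × 1.68 = 1.0614
  σ(Item 1,Item 4) = 0.65 × 1.62 × 1.19 = 1.2531
  σ(Item 2,Item 3) = 0.41 × 1.37 × 1.68 = 0.9437
  σ(Item 2,Item 4) = 0.33 × 1.37 × 1.19 = 0.5380
  σ(Item 3,Item 4) = 0.31 × 1.68 × 1.19 = 0.6198
σ²_T = Σσ²ᵢ + 2·Σσ_ij = 8.7398 + 2 × 5.0596 = 18.8590
α = (4/3)·(1 − 8.7398/18.8590) = 0.72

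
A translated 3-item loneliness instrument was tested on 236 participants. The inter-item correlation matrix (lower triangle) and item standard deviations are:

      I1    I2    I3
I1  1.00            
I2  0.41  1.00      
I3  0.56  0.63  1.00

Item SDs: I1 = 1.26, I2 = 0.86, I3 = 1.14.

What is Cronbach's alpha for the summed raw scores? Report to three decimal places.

Cronbach's alpha = 0.761

Σσ²ᵢ = 1.26² + 0.86² + 1.14² = 3.6268
Covariances σ_ij = r_ij · s_i · s_j:
  σ(I1,I2) = 0.41 × 1.26 × 0.86 = 0.4443
  σ(I1,I3) = 0.56 × 1.26 × 1.14 = 0.8044
  σ(I2,I3) = 0.63 × 0.86 × 1.14 = 0.6177
σ²_T = Σσ²ᵢ + 2·Σσ_ij = 3.6268 + 2 × 1.8664 = 7.3596
α = (3/2)·(1 − 3.6268/7.3596) = 0.761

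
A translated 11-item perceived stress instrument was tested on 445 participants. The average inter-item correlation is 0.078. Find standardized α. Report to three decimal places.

Standardized α = k·r̄ / (1 + (k−1)·r̄) = 11 × 0.078 / (1 + 10 × 0.078)
  = 0.8580 / 1.7800 = 0.482

α = 0.482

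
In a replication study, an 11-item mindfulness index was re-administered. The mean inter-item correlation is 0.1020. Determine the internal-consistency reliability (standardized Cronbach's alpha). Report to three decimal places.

α = 0.555

Standardized α = k·r̄ / (1 + (k−1)·r̄) = 11 × 0.1020 / (1 + 10 × 0.1020)
  = 1.1220 / 2.0200 = 0.555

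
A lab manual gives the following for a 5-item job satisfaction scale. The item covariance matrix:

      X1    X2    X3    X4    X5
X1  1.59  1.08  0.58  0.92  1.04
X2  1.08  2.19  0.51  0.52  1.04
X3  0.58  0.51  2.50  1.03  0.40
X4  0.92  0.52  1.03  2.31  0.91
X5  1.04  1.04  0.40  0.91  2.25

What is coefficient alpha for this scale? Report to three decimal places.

coefficient alpha = 0.746

sum of item variances = 1.59 + 2.19 + 2.50 + 2.31 + 2.25 = 10.84
Sum of the distinct covariances = 8.03
σ²_total = 10.84 + 2 × 8.03 = 26.90
α = (k/(k−1))·(1 − sum of item variances/σ²_total) = (5/4)·(1 − 10.84/26.90) = 0.746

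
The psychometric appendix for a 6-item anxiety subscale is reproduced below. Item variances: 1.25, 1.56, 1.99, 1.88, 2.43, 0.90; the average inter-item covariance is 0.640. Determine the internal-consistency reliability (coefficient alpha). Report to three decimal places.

sum of item variances = 1.25 + 1.56 + 1.99 + 1.88 + 2.43 + 0.90 = 10.01
Sum of the 15 distinct covariances = 15 × 0.640 = 9.600
σ²_T = sum of item variances + 2·Σcov = 10.01 + 2 × 9.600 = 29.210
α = (6/5)·(1 − 10.01/29.210) = 0.789

coefficient alpha = 0.789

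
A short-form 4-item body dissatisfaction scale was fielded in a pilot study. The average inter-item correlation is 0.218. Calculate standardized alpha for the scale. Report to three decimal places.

standardized alpha = 0.527

Standardized α = k·r̄ / (1 + (k−1)·r̄) = 4 × 0.218 / (1 + 3 × 0.218)
  = 0.8720 / 1.6540 = 0.527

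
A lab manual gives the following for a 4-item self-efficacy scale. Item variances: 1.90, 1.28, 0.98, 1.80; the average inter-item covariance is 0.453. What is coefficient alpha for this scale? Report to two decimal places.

coefficient alpha = 0.64

ΣVar(i) = 1.90 + 1.28 + 0.98 + 1.80 = 5.96
Sum of the 6 distinct covariances = 6 × 0.453 = 2.718
Var(T) = ΣVar(i) + 2·Σcov = 5.96 + 2 × 2.718 = 11.396
α = (4/3)·(1 − 5.96/11.396) = 0.64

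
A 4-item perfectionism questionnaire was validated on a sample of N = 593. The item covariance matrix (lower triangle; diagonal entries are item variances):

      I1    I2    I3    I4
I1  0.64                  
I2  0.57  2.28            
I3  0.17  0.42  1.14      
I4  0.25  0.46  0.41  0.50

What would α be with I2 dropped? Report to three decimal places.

α = 0.632

Remaining items: I1, I3, I4 (k = 3).
Σσᵢ² = 0.64 + 1.14 + 0.50 = 2.28
σ²_total = 2.28 + 2 × 0.83 = 3.94
α (item deleted) = (3/2)·(1 − 2.28/3.94) = 0.632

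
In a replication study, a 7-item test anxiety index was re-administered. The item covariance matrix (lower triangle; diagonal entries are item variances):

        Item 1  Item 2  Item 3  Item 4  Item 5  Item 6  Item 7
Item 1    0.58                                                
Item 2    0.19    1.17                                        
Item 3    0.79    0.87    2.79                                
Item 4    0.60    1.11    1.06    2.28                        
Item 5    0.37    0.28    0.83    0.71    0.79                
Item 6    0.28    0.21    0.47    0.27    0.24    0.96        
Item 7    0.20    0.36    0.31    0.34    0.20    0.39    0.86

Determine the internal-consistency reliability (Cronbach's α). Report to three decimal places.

ΣVar(i) = 0.58 + 1.17 + 2.79 + 2.28 + 0.79 + 0.96 + 0.86 = 9.43
Σ_{i<j} σ_ij = 10.08
σ²_total = 9.43 + 2 × 10.08 = 29.59
α = (k/(k−1))·(1 − ΣVar(i)/σ²_total) = (7/6)·(1 − 9.43/29.59) = 0.795

α = 0.795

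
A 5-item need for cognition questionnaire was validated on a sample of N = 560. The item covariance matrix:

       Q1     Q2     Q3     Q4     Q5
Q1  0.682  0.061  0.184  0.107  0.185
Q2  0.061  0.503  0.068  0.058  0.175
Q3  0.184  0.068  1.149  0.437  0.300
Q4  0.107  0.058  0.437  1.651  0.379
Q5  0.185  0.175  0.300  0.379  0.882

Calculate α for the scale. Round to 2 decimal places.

α = 0.56

ΣVar(i) = 0.682 + 0.503 + 1.149 + 1.651 + 0.882 = 4.867
Sum of off-diagonal covariances = 1.954
σ²_total = 4.867 + 2 × 1.954 = 8.775
α = (k/(k−1))·(1 − ΣVar(i)/σ²_total) = (5/4)·(1 − 4.867/8.775) = 0.56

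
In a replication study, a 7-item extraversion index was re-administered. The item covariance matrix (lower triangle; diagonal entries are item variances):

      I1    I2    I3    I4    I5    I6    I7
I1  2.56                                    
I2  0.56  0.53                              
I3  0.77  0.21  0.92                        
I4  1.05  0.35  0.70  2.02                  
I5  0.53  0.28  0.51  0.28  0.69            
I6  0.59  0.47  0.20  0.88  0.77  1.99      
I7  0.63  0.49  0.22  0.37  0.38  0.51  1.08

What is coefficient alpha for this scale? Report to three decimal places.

α = 0.802

sum of item variances = 2.56 + 0.53 + 0.92 + 2.02 + 0.69 + 1.99 + 1.08 = 9.79
Σ_{i<j} σ_ij = 10.75
σ²_total = 9.79 + 2 × 10.75 = 31.29
α = (k/(k−1))·(1 − sum of item variances/σ²_total) = (7/6)·(1 − 9.79/31.29) = 0.802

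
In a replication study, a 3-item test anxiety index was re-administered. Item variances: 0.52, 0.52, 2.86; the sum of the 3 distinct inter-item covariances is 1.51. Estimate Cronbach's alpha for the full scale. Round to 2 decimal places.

sum of item variances = 0.52 + 0.52 + 2.86 = 3.90
Sum of distinct covariances = 1.51
σ²_T = sum of item variances + 2·Σcov = 3.90 + 2 × 1.51 = 6.92
α = (3/2)·(1 − 3.90/6.92) = 0.65

Cronbach's alpha = 0.65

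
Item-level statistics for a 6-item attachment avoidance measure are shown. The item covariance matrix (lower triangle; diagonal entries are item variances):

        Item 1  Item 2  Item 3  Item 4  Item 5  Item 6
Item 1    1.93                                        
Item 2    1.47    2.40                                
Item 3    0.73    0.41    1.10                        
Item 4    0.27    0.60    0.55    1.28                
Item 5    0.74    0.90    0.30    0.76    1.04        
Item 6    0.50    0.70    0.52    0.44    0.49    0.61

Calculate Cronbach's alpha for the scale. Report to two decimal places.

Cronbach's alpha = 0.83

Σσ²ᵢ = 1.93 + 2.40 + 1.10 + 1.28 + 1.04 + 0.61 = 8.36
Σ_{i<j} σ_ij = 9.38
σ²_T = 8.36 + 2 × 9.38 = 27.12
α = (k/(k−1))·(1 − Σσ²ᵢ/σ²_T) = (6/5)·(1 − 8.36/27.12) = 0.83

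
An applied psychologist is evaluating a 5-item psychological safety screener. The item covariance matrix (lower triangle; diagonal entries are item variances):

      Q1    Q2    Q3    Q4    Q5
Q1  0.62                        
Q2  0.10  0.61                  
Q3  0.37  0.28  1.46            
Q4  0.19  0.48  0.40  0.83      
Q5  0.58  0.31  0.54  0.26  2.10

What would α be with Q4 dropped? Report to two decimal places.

α = 0.64

Remaining items: Q1, Q2, Q3, Q5 (k = 4).
Σσ²ᵢ = 0.62 + 0.61 + 1.46 + 2.10 = 4.79
Var(T) = 4.79 + 2 × 2.18 = 9.15
α (item deleted) = (4/3)·(1 − 4.79/9.15) = 0.64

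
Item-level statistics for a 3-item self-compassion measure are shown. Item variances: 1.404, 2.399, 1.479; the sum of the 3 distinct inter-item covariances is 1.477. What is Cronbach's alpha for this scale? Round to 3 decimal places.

α = 0.538

Σσ²ᵢ = 1.404 + 2.399 + 1.479 = 5.282
Sum of distinct covariances = 1.477
σ²_total = Σσ²ᵢ + 2·Σcov = 5.282 + 2 × 1.477 = 8.236
α = (3/2)·(1 − 5.282/8.236) = 0.538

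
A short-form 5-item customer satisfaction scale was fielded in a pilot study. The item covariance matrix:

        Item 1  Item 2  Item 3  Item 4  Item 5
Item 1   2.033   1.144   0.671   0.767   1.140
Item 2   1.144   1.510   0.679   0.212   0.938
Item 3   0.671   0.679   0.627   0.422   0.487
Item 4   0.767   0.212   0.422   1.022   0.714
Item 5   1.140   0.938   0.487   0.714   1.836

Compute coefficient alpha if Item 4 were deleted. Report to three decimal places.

coefficient alpha = 0.837

Remaining items: Item 1, Item 2, Item 3, Item 5 (k = 4).
Σσᵢ² = 2.033 + 1.510 + 0.627 + 1.836 = 6.006
total variance = 6.006 + 2 × 5.059 = 16.124
α (item deleted) = (4/3)·(1 − 6.006/16.124) = 0.837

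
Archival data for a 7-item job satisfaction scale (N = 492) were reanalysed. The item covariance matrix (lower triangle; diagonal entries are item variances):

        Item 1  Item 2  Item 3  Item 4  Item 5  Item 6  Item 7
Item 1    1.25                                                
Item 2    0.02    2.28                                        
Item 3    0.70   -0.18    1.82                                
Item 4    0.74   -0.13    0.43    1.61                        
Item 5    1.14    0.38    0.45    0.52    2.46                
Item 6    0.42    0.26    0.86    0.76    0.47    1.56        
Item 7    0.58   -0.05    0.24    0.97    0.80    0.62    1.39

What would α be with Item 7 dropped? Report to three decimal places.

α = 0.666

Remaining items: Item 1, Item 2, Item 3, Item 4, Item 5, Item 6 (k = 6).
Σσᵢ² = 1.25 + 2.28 + 1.82 + 1.61 + 2.46 + 1.56 = 10.98
σ²_T = 10.98 + 2 × 6.84 = 24.66
α (item deleted) = (6/5)·(1 − 10.98/24.66) = 0.666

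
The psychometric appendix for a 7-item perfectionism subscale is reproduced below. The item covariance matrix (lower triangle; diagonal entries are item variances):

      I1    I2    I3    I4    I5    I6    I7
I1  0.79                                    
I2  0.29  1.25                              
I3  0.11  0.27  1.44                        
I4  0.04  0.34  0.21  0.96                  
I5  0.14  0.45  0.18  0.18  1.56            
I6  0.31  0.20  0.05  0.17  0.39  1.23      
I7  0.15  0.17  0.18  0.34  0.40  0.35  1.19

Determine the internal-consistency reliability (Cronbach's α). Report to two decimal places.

ΣVar(i) = 0.79 + 1.25 + 1.44 + 0.96 + 1.56 + 1.23 + 1.19 = 8.42
Σ_{i<j} σ_ij = 4.92
σ²_total = 8.42 + 2 × 4.92 = 18.26
α = (k/(k−1))·(1 − ΣVar(i)/σ²_total) = (7/6)·(1 − 8.42/18.26) = 0.63

Cronbach's α = 0.63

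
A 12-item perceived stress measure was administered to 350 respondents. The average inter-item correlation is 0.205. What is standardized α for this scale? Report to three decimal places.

standardized α = 0.756

Standardized α = k·r̄ / (1 + (k−1)·r̄) = 12 × 0.205 / (1 + 11 × 0.205)
  = 2.4600 / 3.2550 = 0.756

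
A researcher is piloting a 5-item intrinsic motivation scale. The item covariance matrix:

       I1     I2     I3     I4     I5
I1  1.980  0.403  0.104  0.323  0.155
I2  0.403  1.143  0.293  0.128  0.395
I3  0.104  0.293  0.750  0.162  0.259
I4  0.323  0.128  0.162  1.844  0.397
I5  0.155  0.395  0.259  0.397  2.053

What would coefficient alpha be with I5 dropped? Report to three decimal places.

coefficient alpha = 0.441

Remaining items: I1, I2, I3, I4 (k = 4).
sum of item variances = 1.980 + 1.143 + 0.750 + 1.844 = 5.717
σ²_total = 5.717 + 2 × 1.413 = 8.543
α (item deleted) = (4/3)·(1 − 5.717/8.543) = 0.441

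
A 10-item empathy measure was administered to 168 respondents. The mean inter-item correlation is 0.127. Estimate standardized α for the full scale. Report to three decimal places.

Standardized α = k·r̄ / (1 + (k−1)·r̄) = 10 × 0.127 / (1 + 9 × 0.127)
  = 1.2700 / 2.1430 = 0.593

standardized α = 0.593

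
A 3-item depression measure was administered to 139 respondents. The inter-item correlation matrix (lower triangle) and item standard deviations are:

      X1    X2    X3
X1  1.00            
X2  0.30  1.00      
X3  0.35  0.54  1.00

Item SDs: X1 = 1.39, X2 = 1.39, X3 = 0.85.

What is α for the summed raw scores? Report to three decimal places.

Σσ²ᵢ = 1.39² + 1.39² + 0.85² = 4.5867
Covariances σ_ij = r_ij · s_i · s_j:
  σ(X1,X2) = 0.30 × 1.39 × 1.39 = 0.5796
  σ(X1,X3) = 0.35 × 1.39 × 0.85 = 0.4135
  σ(X2,X3) = 0.54 × 1.39 × 0.85 = 0.6380
σ²_T = Σσ²ᵢ + 2·Σσ_ij = 4.5867 + 2 × 1.6311 = 7.8489
α = (3/2)·(1 − 4.5867/7.8489) = 0.623

α = 0.623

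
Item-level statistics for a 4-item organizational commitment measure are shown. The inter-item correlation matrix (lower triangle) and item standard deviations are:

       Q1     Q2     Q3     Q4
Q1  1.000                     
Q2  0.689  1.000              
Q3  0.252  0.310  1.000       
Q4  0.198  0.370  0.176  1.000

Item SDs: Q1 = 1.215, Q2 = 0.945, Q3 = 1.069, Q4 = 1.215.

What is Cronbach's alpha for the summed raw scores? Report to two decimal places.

Cronbach's alpha = 0.65

Σσ²ᵢ = 1.215² + 0.945² + 1.069² + 1.215² = 4.9882
Covariances σ_ij = r_ij · s_i · s_j:
  σ(Q1,Q2) = 0.689 × 1.215 × 0.945 = 0.7911
  σ(Q1,Q3) = 0.252 × 1.215 × 1.069 = 0.3273
  σ(Q1,Q4) = 0.198 × 1.215 × 1.215 = 0.2923
  σ(Q2,Q3) = 0.310 × 0.945 × 1.069 = 0.3132
  σ(Q2,Q4) = 0.370 × 0.945 × 1.215 = 0.4248
  σ(Q3,Q4) = 0.176 × 1.069 × 1.215 = 0.2286
σ²_T = Σσ²ᵢ + 2·Σσ_ij = 4.9882 + 2 × 2.3773 = 9.7428
α = (4/3)·(1 − 4.9882/9.7428) = 0.65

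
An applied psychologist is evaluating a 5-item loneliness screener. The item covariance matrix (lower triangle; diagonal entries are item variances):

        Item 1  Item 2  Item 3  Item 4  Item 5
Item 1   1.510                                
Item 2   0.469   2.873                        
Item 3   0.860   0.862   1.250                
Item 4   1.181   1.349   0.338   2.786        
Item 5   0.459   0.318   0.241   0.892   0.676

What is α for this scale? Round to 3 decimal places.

α = 0.756

Σσ²ᵢ = 1.510 + 2.873 + 1.250 + 2.786 + 0.676 = 9.095
Σ_{i<j} σ_ij = 6.969
σ²_T = 9.095 + 2 × 6.969 = 23.033
α = (k/(k−1))·(1 − Σσ²ᵢ/σ²_T) = (5/4)·(1 − 9.095/23.033) = 0.756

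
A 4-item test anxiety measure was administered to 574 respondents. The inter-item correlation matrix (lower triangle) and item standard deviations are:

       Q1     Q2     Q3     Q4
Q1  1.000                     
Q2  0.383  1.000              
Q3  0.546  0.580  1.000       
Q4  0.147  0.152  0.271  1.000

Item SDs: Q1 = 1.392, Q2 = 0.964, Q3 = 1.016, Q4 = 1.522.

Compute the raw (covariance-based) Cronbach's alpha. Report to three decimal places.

Σσ²ᵢ = 1.392² + 0.964² + 1.016² + 1.522² = 6.2157
Covariances σ_ij = r_ij · s_i · s_j:
  σ(Q1,Q2) = 0.383 × 1.392 × 0.964 = 0.5139
  σ(Q1,Q3) = 0.546 × 1.392 × 1.016 = 0.7722
  σ(Q1,Q4) = 0.147 × 1.392 × 1.522 = 0.3114
  σ(Q2,Q3) = 0.580 × 0.964 × 1.016 = 0.5681
  σ(Q2,Q4) = 0.152 × 0.964 × 1.522 = 0.2230
  σ(Q3,Q4) = 0.271 × 1.016 × 1.522 = 0.4191
σ²_T = Σσ²ᵢ + 2·Σσ_ij = 6.2157 + 2 × 2.8077 = 11.8311
α = (4/3)·(1 − 6.2157/11.8311) = 0.633

α = 0.633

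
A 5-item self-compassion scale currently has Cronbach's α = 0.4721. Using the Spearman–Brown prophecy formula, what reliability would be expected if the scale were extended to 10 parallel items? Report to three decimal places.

Length factor m = 10/5 = 2.0000
α' = m·α / (1 + (m−1)·α)
   = 10/5 × 0.4721 / (1 + (10/5 − 1) × 0.4721)
   = 0.9442 / 1.4721 = 0.641

predicted reliability = 0.641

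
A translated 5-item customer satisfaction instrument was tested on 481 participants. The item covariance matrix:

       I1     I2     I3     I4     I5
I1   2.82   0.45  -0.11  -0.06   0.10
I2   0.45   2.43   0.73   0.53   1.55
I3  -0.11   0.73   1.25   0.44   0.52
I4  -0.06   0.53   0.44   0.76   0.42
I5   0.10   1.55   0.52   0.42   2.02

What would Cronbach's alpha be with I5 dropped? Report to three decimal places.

α = 0.471

Remaining items: I1, I2, I3, I4 (k = 4).
Σσ²ᵢ = 2.82 + 2.43 + 1.25 + 0.76 = 7.26
σ²_T = 7.26 + 2 × 1.98 = 11.22
α (item deleted) = (4/3)·(1 − 7.26/11.22) = 0.471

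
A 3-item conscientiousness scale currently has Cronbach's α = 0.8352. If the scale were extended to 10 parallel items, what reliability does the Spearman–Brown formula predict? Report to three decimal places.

Length factor m = 10/3 = 3.3333
α' = m·α / (1 + (m−1)·α)
   = 10/3 × 0.8352 / (1 + (10/3 − 1) × 0.8352)
   = 2.7840 / 2.9488 = 0.944

predicted reliability = 0.944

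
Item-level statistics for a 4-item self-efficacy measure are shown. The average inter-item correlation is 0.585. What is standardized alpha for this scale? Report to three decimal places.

Standardized α = k·r̄ / (1 + (k−1)·r̄) = 4 × 0.585 / (1 + 3 × 0.585)
  = 2.3400 / 2.7550 = 0.849

α = 0.849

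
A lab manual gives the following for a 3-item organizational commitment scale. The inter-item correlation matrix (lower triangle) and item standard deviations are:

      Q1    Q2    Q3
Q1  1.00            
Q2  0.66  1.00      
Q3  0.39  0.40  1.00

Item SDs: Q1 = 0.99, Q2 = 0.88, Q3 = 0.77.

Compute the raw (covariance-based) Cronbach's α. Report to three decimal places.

Cronbach's α = 0.740

Σσ²ᵢ = 0.99² + 0.88² + 0.77² = 2.3474
Covariances σ_ij = r_ij · s_i · s_j:
  σ(Q1,Q2) = 0.66 × 0.99 × 0.88 = 0.5750
  σ(Q1,Q3) = 0.39 × 0.99 × 0.77 = 0.2973
  σ(Q2,Q3) = 0.40 × 0.88 × 0.77 = 0.2710
σ²_T = Σσ²ᵢ + 2·Σσ_ij = 2.3474 + 2 × 1.1433 = 4.6340
α = (3/2)·(1 − 2.3474/4.6340) = 0.740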